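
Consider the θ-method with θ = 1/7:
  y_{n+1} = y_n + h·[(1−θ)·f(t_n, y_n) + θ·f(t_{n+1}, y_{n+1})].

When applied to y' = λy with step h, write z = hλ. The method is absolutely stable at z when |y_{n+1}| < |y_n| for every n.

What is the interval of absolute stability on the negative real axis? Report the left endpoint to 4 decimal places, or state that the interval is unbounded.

With y'=λy (z=hλ):
  y_{n+1} = y_n + z·[6/7·y_n + 1/7·y_{n+1}] ⇒ (1 − 1/7z)y_{n+1} = (1 + 6/7z)y_n
  ⇒ R(z) = (1 + 6/7z)/(1 − 1/7z).

Boundary: |R(x)|=1, x<0.
x=-0.84: |R|=0.2500
R=−1: 1+6/7x = −1+1/7x ⇒ -5/7x=2 ⇒ x=2/(-5/7)=-2.8000
Confirm numerically:
  x=-2.773: |R|=0.98619 <1
  x=-2.305: |R|=0.73401 <1
  x=-1.896: |R|=0.49191 <1
  x=-1.425: |R|=0.18398 <1
  x=-3.222: |R|=1.20642 >1
  x=-2.869: |R|=1.03496 >1
Interval (-2.8000, 0).

z∈(-2.8000,0).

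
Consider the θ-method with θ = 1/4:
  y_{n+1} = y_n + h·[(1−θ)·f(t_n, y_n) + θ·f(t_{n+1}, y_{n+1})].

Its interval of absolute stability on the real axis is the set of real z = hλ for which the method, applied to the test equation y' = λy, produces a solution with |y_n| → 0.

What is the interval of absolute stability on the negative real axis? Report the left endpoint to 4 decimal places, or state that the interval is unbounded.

On y'=λy, z=hλ:
  y_{n+1} = y_n + z·[3/4·y_n + 1/4·y_{n+1}] ⇒ (1 − 1/4z)y_{n+1} = (1 + 3/4z)y_n
  so R(z) = (1 + 3/4z)/(1 − 1/4z).

Need |R(x)|<1, x<0.
x=-0.34: |R|=0.6866
R=−1: 1+3/4x = −1+1/4x ⇒ -1/2x=2 ⇒ x=2/(-1/2)=-4.0000
Confirm numerically:
  x=-3.456: |R|=0.85408 <1
  x=-2.499: |R|=0.53808 <1
  x=-2.131: |R|=0.39031 <1
  x=-1.657: |R|=0.17165 <1
  x=-4.108: |R|=1.02664 >1
  x=-4.049: |R|=1.01218 >1
So |R|<1 on (-4.0000, 0).

z∈(-4.0000,0).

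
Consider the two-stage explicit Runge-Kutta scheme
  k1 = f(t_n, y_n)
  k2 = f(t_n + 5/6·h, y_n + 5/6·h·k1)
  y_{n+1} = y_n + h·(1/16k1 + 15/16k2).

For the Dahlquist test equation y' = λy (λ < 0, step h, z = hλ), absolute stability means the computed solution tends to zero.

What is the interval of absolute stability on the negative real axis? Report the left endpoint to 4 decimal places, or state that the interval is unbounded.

Set f=λy, z=hλ:
  k1=λy_n ⇒ h·k1=z·y_n;  k2=λ(1+5/6z)y_n ⇒ h·k2=z(1+5/6z)y_n
  y_{n+1}/y_n = 1 + 1/16z + 15/16z(1+5/6z) = 1 + z + 25/32z²
  so R(z) = 1 + z + 25/32z².

Boundary: |R(x)|=1, x<0.
x=-0.5: |R|=0.6953
R=1: x+25/32x²=0 ⇒ x=−32/25=-1.2800; min R=1−1/(4·25/32)=0.6800>−1
Confirm numerically:
  x=-0.982: |R|=0.77138 <1
  x=-0.857: |R|=0.71679 <1
  x=-0.537: |R|=0.68829 <1
  x=-1.778: |R|=1.69175 >1
  x=-1.703: |R|=1.56279 >1
Stable set (-1.2800, 0).

z∈(-1.2800,0).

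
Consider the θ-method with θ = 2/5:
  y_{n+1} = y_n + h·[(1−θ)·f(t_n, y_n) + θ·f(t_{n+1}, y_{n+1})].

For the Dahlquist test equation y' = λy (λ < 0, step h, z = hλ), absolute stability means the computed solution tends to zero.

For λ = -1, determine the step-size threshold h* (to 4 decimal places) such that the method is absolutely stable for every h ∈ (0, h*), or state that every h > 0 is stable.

(-10.0000,0); λ=-1 ⇒ h* = (10)/1 = 10.0000.

Test eqn y'=λy, z=hλ:
  y_{n+1} = y_n + z·[3/5·y_n + 2/5·y_{n+1}] ⇒ (1 − 2/5z)y_{n+1} = (1 + 3/5z)y_n
  Hence R(z) = (1 + 3/5z)/(1 − 2/5z).

Solve |R(x)|<1 on ℝ⁻.
x=-1.75: |R|=0.0294
R=−1: 1+3/5x = −1+2/5x ⇒ -1/5x=2 ⇒ x=2/(-1/5)=-10.0000
Confirm numerically:
  x=-9.919: |R|=0.99674 <1
  x=-6.658: |R|=0.81754 <1
  x=-6.597: |R|=0.81296 <1
  x=-5.550: |R|=0.72360 <1
  x=-10.535: |R|=1.02052 >1
  x=-10.298: |R|=1.01164 >1
  x=-10.041: |R|=1.00163 >1
Interval (-10.0000, 0).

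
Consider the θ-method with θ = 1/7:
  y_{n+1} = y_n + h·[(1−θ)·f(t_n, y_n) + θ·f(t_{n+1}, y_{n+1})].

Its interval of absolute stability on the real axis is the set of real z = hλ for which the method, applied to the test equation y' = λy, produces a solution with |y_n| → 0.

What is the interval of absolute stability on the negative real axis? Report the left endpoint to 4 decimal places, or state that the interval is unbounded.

With y'=λy (z=hλ):
  y_{n+1} = y_n + z·[6/7·y_n + 1/7·y_{n+1}] ⇒ (1 − 1/7z)y_{n+1} = (1 + 6/7z)y_n
  R(z) = (1 + 6/7z)/(1 − 1/7z).

Solve |R(x)|<1 on ℝ⁻.
x=-1.14: |R|=0.0197
R=−1: 1+6/7x = −1+1/7x ⇒ -5/7x=2 ⇒ x=2/(-5/7)=-2.8000
Confirm numerically:
  x=-2.713: |R|=0.95521 <1
  x=-2.435: |R|=0.80657 <1
  x=-2.090: |R|=0.60946 <1
  x=-3.396: |R|=1.28665 >1
  x=-3.125: |R|=1.16049 >1
  x=-2.948: |R|=1.07439 >1
Interval (-2.8000, 0).

(-2.8000, 0).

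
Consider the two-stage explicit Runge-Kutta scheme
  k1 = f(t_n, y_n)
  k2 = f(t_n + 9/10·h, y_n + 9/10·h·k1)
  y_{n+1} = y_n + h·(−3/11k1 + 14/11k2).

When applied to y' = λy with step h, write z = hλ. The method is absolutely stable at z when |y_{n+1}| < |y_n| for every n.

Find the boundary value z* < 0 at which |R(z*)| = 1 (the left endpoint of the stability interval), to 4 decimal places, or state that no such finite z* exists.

left endpoint -0.8730.

Set f=λy, z=hλ:
  k1=λy_n ⇒ h·k1=z·y_n;  k2=λ(1+9/10z)y_n ⇒ h·k2=z(1+9/10z)y_n
  y_{n+1}/y_n = 1 − 3/11z + 14/11z(1+9/10z) = 1 + z + 63/55z²
  ⇒ R(z) = 1 + z + 63/55z².

Solve |R(x)|<1 on ℝ⁻.
x=-0.74: |R|=0.8873
R=1: x+63/55x²=0 ⇒ x=−55/63=-0.8730; min R=1−1/(4·63/55)=0.7817>−1
Confirm numerically:
  x=-0.638: |R|=0.82825 <1
  x=-0.408: |R|=0.78268 <1
  x=-0.387: |R|=0.78455 <1
  x=-1.307: |R|=1.64972 >1
  x=-0.928: |R|=1.05845 >1
  x=-0.893: |R|=1.02044 >1
So |R|<1 on (-0.8730, 0).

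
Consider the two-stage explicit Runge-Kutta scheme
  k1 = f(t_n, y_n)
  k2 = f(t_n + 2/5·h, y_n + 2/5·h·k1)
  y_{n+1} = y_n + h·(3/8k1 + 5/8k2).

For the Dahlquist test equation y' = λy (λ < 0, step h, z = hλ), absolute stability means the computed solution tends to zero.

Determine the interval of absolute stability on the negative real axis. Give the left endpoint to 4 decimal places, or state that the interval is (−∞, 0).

On y'=λy, z=hλ:
  k1=λy_n ⇒ h·k1=z·y_n;  k2=λ(1+2/5z)y_n ⇒ h·k2=z(1+2/5z)y_n
  y_{n+1}/y_n = 1 + 3/8z + 5/8z(1+2/5z) = 1 + z + 1/4z²
  R(z) = 1 + z + 1/4z².

Find x<0 with |R(x)|<1.
x=-1.51: |R|=0.0600
R=1: x+1/4x²=0 ⇒ x=−4=-4.0000; min R=1−1/(4·1/4)=0.0000>−1
Confirm numerically:
  x=-3.837: |R|=0.84364 <1
  x=-1.914: |R|=0.00185 <1
  x=-1.782: |R|=0.01188 <1
  x=-1.602: |R|=0.03960 <1
  x=-4.521: |R|=1.58886 >1
  x=-4.467: |R|=1.52152 >1
So |R|<1 on (-4.0000, 0).

(-4.0000, 0).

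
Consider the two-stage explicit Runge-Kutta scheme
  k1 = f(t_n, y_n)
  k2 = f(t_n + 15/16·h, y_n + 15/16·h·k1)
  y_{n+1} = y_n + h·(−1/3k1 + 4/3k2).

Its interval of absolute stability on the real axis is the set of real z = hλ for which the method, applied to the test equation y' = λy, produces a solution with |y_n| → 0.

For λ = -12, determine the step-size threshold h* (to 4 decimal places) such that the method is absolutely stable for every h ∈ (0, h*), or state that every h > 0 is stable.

On y'=λy, z=hλ:
  k1=λy_n ⇒ h·k1=z·y_n;  k2=λ(1+15/16z)y_n ⇒ h·k2=z(1+15/16z)y_n
  y_{n+1}/y_n = 1 − 1/3z + 4/3z(1+15/16z) = 1 + z + 5/4z²
  R(z) = 1 + z + 5/4z².

Need |R(x)|<1, x<0.
x=-1.72: |R|=2.9780
R=1: x+5/4x²=0 ⇒ x=−4/5=-0.8000; min R=1−1/(4·5/4)=0.8000>−1
Confirm numerically:
  x=-0.485: |R|=0.80903 <1
  x=-0.414: |R|=0.80024 <1
  x=-0.379: |R|=0.80055 <1
  x=-1.170: |R|=1.54112 >1
  x=-0.888: |R|=1.09768 >1
  x=-0.863: |R|=1.06796 >1
Stable set (-0.8000, 0).

(-0.8000,0); λ=-12 ⇒ h* = (4/5)/12 = 0.0667.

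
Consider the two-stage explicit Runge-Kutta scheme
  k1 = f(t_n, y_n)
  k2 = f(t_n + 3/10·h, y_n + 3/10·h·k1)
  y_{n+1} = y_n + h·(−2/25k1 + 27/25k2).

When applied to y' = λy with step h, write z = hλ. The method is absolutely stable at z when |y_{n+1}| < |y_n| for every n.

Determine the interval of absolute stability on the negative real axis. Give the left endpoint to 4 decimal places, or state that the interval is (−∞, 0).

Test eqn y'=λy, z=hλ:
  k1=λy_n ⇒ h·k1=z·y_n;  k2=λ(1+3/10z)y_n ⇒ h·k2=z(1+3/10z)y_n
  y_{n+1}/y_n = 1 − 2/25z + 27/25z(1+3/10z) = 1 + z + 81/250z²
  ⇒ R(z) = 1 + z + 81/250z².

Find x<0 with |R(x)|<1.
x=-0.99: |R|=0.3276
R=1: x+81/250x²=0 ⇒ x=−250/81=-3.0864; min R=1−1/(4·81/250)=0.2284>−1
Confirm numerically:
  x=-2.916: |R|=0.83899 <1
  x=-1.980: |R|=0.29021 <1
  x=-1.242: |R|=0.25779 <1
  x=-3.604: |R|=1.60438 >1
  x=-3.547: |R|=1.52931 >1
Stable set (-3.0864, 0).

z∈(-3.0864,0).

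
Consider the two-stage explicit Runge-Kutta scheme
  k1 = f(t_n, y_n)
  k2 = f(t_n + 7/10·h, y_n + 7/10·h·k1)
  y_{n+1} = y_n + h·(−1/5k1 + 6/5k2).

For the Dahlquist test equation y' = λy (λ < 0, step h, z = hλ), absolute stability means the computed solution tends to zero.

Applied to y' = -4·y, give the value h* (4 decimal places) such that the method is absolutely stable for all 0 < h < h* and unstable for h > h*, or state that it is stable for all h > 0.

With y'=λy (z=hλ):
  k1=λy_n ⇒ h·k1=z·y_n;  k2=λ(1+7/10z)y_n ⇒ h·k2=z(1+7/10z)y_n
  y_{n+1}/y_n = 1 − 1/5z + 6/5z(1+7/10z) = 1 + z + 21/25z²
  so R(z) = 1 + z + 21/25z².

Find x<0 with |R(x)|<1.
x=-1.35: |R|=1.1809
R=1: x+21/25x²=0 ⇒ x=−25/21=-1.1905; min R=1−1/(4·21/25)=0.7024>−1
Confirm numerically:
  x=-1.004: |R|=0.84273 <1
  x=-0.721: |R|=0.71567 <1
  x=-0.502: |R|=0.70968 <1
  x=-0.498: |R|=0.71032 <1
  x=-1.779: |R|=1.87947 >1
  x=-1.601: |R|=1.55209 >1
  x=-1.499: |R|=1.38848 >1
Interval (-1.1905, 0).

(-1.1905,0); λ=-4 ⇒ h* = (25/21)/4 = 0.2976.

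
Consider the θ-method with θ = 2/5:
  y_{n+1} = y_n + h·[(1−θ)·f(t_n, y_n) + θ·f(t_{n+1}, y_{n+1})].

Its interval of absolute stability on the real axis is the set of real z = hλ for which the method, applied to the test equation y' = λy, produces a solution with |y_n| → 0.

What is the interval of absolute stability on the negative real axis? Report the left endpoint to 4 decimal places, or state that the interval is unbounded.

Set f=λy, z=hλ:
  y_{n+1} = y_n + z·[3/5·y_n + 2/5·y_{n+1}] ⇒ (1 − 2/5z)y_{n+1} = (1 + 3/5z)y_n
  ⇒ R(z) = (1 + 3/5z)/(1 − 2/5z).

Need |R(x)|<1, x<0.
x=-0.53: |R|=0.5627
R=−1: 1+3/5x = −1+2/5x ⇒ -1/5x=2 ⇒ x=2/(-1/5)=-10.0000
Confirm numerically:
  x=-7.220: |R|=0.85700 <1
  x=-6.579: |R|=0.81160 <1
  x=-5.701: |R|=0.73790 <1
  x=-10.578: |R|=1.02210 >1
  x=-10.125: |R|=1.00495 >1
So |R|<1 on (-10.0000, 0).

(-10.0000, 0).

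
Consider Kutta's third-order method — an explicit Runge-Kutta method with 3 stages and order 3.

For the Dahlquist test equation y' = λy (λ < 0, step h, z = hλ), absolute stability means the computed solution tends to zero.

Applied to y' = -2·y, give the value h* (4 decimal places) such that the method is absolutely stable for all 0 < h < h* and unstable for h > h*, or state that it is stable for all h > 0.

(-2.5127,0); λ=-2 ⇒ h* = 1.2564.

With y'=λy (z=hλ):
  order 3, 3-stage ⇒ R(z)=1+z+z^2/2+z^3/6
  (e.g. R(-1.58)=0.01081, |R|=0.01081)

Find x<0 with |R(x)|<1.
x=-1.58: |R|=0.0108
|R(-2.2)|=0.5547 |R(-1.03)|=0.3183 |R(-0.88)|=0.3936
Bisect:
  x_lo=-2.9538 |R|=1.8866  x_hi=-0.0971 |R|=0.9074
  mid=-1.52547 |R|=0.04642 →hi
  mid=-2.23964 |R|=0.60398 →hi
  mid=-2.59673 |R|=1.14351 →lo
  mid=-2.41818 |R|=0.85114 →hi
  mid=-2.50745 |R|=0.99132 →hi
  mid=-2.55209 |R|=1.06587 →lo
  mid=-2.52977 |R|=1.02822 →lo
  mid=-2.51861 |R|=1.00967 →lo
  mid=-2.51303 |R|=1.00047 →lo
  mid=-2.51024 |R|=0.99589 →hi
  ...
  [-2.51286,-2.51268] ⇒ x*=-2.5127
Stable set (-2.5127, 0).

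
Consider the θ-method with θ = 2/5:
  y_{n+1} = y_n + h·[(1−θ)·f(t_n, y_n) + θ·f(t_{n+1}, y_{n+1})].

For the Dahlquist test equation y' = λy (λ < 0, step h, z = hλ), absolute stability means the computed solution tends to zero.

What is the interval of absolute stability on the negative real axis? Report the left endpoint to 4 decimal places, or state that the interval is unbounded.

z∈(-10.0000,0).

Test eqn y'=λy, z=hλ:
  y_{n+1} = y_n + z·[3/5·y_n + 2/5·y_{n+1}] ⇒ (1 − 2/5z)y_{n+1} = (1 + 3/5z)y_n
  ⇒ R(z) = (1 + 3/5z)/(1 − 2/5z).

Boundary: |R(x)|=1, x<0.
x=-0.84: |R|=0.3713
R=−1: 1+3/5x = −1+2/5x ⇒ -1/5x=2 ⇒ x=2/(-1/5)=-10.0000
Confirm numerically:
  x=-9.310: |R|=0.97079 <1
  x=-8.562: |R|=0.93500 <1
  x=-6.736: |R|=0.82330 <1
  x=-10.381: |R|=1.01479 >1
  x=-10.347: |R|=1.01351 >1
  x=-10.271: |R|=1.01061 >1
So |R|<1 on (-10.0000, 0).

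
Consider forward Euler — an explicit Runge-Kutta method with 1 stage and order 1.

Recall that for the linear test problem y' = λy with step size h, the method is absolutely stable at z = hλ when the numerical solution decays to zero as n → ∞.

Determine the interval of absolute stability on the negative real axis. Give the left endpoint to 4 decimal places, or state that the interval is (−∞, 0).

(-2.0000, 0).

On y'=λy, z=hλ:
  order 1, 1-stage ⇒ R(z)=1+z
  (e.g. R(-1.16)=-0.16000, |R|=0.16000)

Find x<0 with |R(x)|<1.
x=-1.16: |R|=0.1600
|R(-2.4)|=1.4000 |R(-1.39)|=0.3900 |R(-1.24)|=0.2400
Bisect:
  x_lo=-2.8752 |R|=1.8752  x_hi=-0.2447 |R|=0.7553
  mid=-1.55993 |R|=0.55993 →hi
  mid=-2.21755 |R|=1.21755 →lo
  mid=-1.88874 |R|=0.88874 →hi
  mid=-2.05314 |R|=1.05314 →lo
  mid=-1.97094 |R|=0.97094 →hi
  mid=-2.01204 |R|=1.01204 →lo
  mid=-1.99149 |R|=0.99149 →hi
  mid=-2.00177 |R|=1.00177 →lo
  mid=-1.99663 |R|=0.99663 →hi
  ...
  [-2.00000,-1.99984] ⇒ x*=-2.0000
So |R|<1 on (-2.0000, 0).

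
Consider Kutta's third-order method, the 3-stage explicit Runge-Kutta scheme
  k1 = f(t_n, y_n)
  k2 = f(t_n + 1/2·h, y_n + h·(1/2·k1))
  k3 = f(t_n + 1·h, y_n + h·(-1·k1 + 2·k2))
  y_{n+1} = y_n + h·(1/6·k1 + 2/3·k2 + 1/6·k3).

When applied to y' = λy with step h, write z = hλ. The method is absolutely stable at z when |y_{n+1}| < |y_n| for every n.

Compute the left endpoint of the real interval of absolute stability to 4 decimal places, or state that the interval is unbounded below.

Test eqn y'=λy, z=hλ:
  order 3, 3-stage ⇒ R(z)=1+z+z^2/2+z^3/6
  (e.g. R(-0.82)=0.42431, |R|=0.42431)

Find x<0 with |R(x)|<1.
x=-0.82: |R|=0.4243
|R(-2.28)|=0.6562 |R(-1.62)|=0.0164 |R(-1.37)|=0.1399
Bisect:
  x_lo=-3.0187 |R|=2.0471  x_hi=-0.2500 |R|=0.7787
  mid=-1.63433 |R|=0.02637 →hi
  mid=-2.32652 |R|=0.71896 →hi
  mid=-2.67261 |R|=1.28286 →lo
  mid=-2.49956 |R|=0.97845 →hi
  mid=-2.58609 |R|=1.12472 →lo
  mid=-2.54282 |R|=1.05014 →lo
  mid=-2.52119 |R|=1.01394 →lo
  mid=-2.51038 |R|=0.99611 →hi
  mid=-2.51578 |R|=1.00500 →lo
  ...
  [-2.51291,-2.51274] ⇒ x*=-2.5127
Interval (-2.5127, 0).

z* = -2.5127.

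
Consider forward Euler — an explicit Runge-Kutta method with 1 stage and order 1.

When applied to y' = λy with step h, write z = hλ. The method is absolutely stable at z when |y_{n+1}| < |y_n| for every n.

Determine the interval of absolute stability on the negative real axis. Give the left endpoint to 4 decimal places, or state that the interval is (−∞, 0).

(-2.0000, 0).

Test eqn y'=λy, z=hλ:
  order 1, 1-stage ⇒ R(z)=1+z
  (e.g. R(-0.55)=0.45000, |R|=0.45000)

Solve |R(x)|<1 on ℝ⁻.
x=-0.55: |R|=0.4500
|R(-1.85)|=0.8500 |R(-1.64)|=0.6400 |R(-1.37)|=0.3700
Bisect:
  x_lo=-2.6467 |R|=1.6467  x_hi=-0.3749 |R|=0.6251
  mid=-1.51081 |R|=0.51081 →hi
  mid=-2.07877 |R|=1.07877 →lo
  mid=-1.79479 |R|=0.79479 →hi
  mid=-1.93678 |R|=0.93678 →hi
  mid=-2.00777 |R|=1.00777 →lo
  mid=-1.97228 |R|=0.97228 →hi
  mid=-1.99003 |R|=0.99003 →hi
  mid=-1.99890 |R|=0.99890 →hi
  ...
  [-2.00001,-1.99987] ⇒ x*=-2.0000
So |R|<1 on (-2.0000, 0).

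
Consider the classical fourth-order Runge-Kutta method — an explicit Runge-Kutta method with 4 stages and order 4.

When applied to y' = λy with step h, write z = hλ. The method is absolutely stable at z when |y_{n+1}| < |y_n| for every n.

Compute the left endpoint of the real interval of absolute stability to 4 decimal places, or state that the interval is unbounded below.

Set f=λy, z=hλ:
  order 4, 4-stage ⇒ R(z)=1+z+z^2/2+z^3/6+z^4/24
  (e.g. R(-1.23)=0.31167, |R|=0.31167)

Solve |R(x)|<1 on ℝ⁻.
x=-1.23: |R|=0.3117
|R(-1.91)|=0.3073 |R(-1.64)|=0.2711 |R(-0.84)|=0.4348
Bisect:
  x_lo=-3.2052 |R|=1.8411  x_hi=-0.3369 |R|=0.7140
  mid=-1.77105 |R|=0.28134 →hi
  mid=-2.48814 |R|=0.63694 →hi
  mid=-2.84669 |R|=1.09657 →lo
  mid=-2.66741 |R|=0.83634 →hi
  mid=-2.75705 |R|=0.95824 →hi
  mid=-2.80187 |R|=1.02528 →lo
  mid=-2.77946 |R|=0.99124 →hi
  ...
  [-2.78541,-2.78524] ⇒ x*=-2.7853
So |R|<1 on (-2.7853, 0).

left endpoint -2.7853.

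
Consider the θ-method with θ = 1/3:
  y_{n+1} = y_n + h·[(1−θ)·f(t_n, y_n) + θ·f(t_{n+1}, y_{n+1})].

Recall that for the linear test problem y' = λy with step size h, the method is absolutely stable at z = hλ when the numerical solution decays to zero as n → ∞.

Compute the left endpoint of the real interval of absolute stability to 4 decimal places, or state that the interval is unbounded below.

With y'=λy (z=hλ):
  y_{n+1} = y_n + z·[2/3·y_n + 1/3·y_{n+1}] ⇒ (1 − 1/3z)y_{n+1} = (1 + 2/3z)y_n
  so R(z) = (1 + 2/3z)/(1 − 1/3z).

Boundary: |R(x)|=1, x<0.
x=-0.46: |R|=0.6012
R=−1: 1+2/3x = −1+1/3x ⇒ -1/3x=2 ⇒ x=2/(-1/3)=-6.0000
Confirm numerically:
  x=-4.500: |R|=0.80000 <1
  x=-4.225: |R|=0.75433 <1
  x=-4.213: |R|=0.75225 <1
  x=-6.337: |R|=1.03609 >1
  x=-6.322: |R|=1.03454 >1
  x=-6.024: |R|=1.00266 >1
Interval (-6.0000, 0).

z* = -6.0000.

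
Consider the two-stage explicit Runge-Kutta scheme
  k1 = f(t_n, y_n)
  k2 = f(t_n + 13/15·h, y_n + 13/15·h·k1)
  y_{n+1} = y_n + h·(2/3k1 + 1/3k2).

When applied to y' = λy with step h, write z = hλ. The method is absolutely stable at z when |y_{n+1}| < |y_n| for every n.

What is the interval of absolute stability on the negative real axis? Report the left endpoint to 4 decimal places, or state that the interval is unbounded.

z∈(-3.4615,0).

On y'=λy, z=hλ:
  k1=λy_n ⇒ h·k1=z·y_n;  k2=λ(1+13/15z)y_n ⇒ h·k2=z(1+13/15z)y_n
  y_{n+1}/y_n = 1 + 2/3z + 1/3z(1+13/15z) = 1 + z + 13/45z²
  Hence R(z) = 1 + z + 13/45z².

Need |R(x)|<1, x<0.
x=-1.48: |R|=0.1528
R=1: x+13/45x²=0 ⇒ x=−45/13=-3.4615; min R=1−1/(4·13/45)=0.1346>−1
Confirm numerically:
  x=-3.029: |R|=0.62151 <1
  x=-2.037: |R|=0.16171 <1
  x=-1.784: |R|=0.13543 <1
  x=-3.857: |R|=1.44064 >1
  x=-3.672: |R|=1.22326 >1
  x=-3.585: |R|=1.12786 >1
Stable set (-3.4615, 0).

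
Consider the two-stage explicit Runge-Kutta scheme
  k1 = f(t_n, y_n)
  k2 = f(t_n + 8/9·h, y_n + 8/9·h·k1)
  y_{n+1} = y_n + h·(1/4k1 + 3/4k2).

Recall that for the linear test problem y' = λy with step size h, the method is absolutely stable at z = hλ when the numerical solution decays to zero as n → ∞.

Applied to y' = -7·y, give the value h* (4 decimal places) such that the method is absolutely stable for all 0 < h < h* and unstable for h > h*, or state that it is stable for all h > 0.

With y'=λy (z=hλ):
  k1=λy_n ⇒ h·k1=z·y_n;  k2=λ(1+8/9z)y_n ⇒ h·k2=z(1+8/9z)y_n
  y_{n+1}/y_n = 1 + 1/4z + 3/4z(1+8/9z) = 1 + z + 2/3z²
  ⇒ R(z) = 1 + z + 2/3z².

Solve |R(x)|<1 on ℝ⁻.
x=-1.45: |R|=0.9517
R=1: x+2/3x²=0 ⇒ x=−3/2=-1.5000; min R=1−1/(4·2/3)=0.6250>−1
Confirm numerically:
  x=-1.117: |R|=0.71479 <1
  x=-1.092: |R|=0.70298 <1
  x=-1.077: |R|=0.69629 <1
  x=-2.030: |R|=1.71727 >1
  x=-1.571: |R|=1.07436 >1
So |R|<1 on (-1.5000, 0).

(-1.5000,0); λ=-7 ⇒ h* = (3/2)/7 = 0.2143.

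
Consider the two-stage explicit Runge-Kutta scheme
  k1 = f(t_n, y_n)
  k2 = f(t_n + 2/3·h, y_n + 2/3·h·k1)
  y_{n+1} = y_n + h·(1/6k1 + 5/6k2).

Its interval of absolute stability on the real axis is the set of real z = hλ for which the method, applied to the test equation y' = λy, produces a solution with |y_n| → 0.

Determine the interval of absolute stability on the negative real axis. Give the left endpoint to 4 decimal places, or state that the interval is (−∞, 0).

z∈(-1.8000,0).

With y'=λy (z=hλ):
  k1=λy_n ⇒ h·k1=z·y_n;  k2=λ(1+2/3z)y_n ⇒ h·k2=z(1+2/3z)y_n
  y_{n+1}/y_n = 1 + 1/6z + 5/6z(1+2/3z) = 1 + z + 5/9z²
  ⇒ R(z) = 1 + z + 5/9z².

Solve |R(x)|<1 on ℝ⁻.
x=-1.56: |R|=0.7920
R=1: x+5/9x²=0 ⇒ x=−9/5=-1.8000; min R=1−1/(4·5/9)=0.5500>−1
Confirm numerically:
  x=-1.730: |R|=0.93272 <1
  x=-1.566: |R|=0.79642 <1
  x=-1.188: |R|=0.59608 <1
  x=-1.054: |R|=0.56318 <1
  x=-2.214: |R|=1.50922 >1
  x=-2.125: |R|=1.38368 >1
  x=-1.968: |R|=1.18368 >1
So |R|<1 on (-1.8000, 0).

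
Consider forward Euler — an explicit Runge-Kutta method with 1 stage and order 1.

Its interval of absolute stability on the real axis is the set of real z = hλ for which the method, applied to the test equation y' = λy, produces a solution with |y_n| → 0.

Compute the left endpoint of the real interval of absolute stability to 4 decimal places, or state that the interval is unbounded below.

left endpoint -2.0000.

Test eqn y'=λy, z=hλ:
  order 1, 1-stage ⇒ R(z)=1+z
  (e.g. R(-0.32)=0.68000, |R|=0.68000)

Boundary: |R(x)|=1, x<0.
x=-0.32: |R|=0.6800
|R(-1.71)|=0.7100 |R(-1.26)|=0.2600 |R(-1.14)|=0.1400
Bisect:
  x_lo=-2.5735 |R|=1.5735  x_hi=-0.1504 |R|=0.8496
  mid=-1.36197 |R|=0.36197 →hi
  mid=-1.96773 |R|=0.96773 →hi
  mid=-2.27061 |R|=1.27061 →lo
  mid=-2.11917 |R|=1.11917 →lo
  mid=-2.04345 |R|=1.04345 →lo
  mid=-2.00559 |R|=1.00559 →lo
  mid=-1.98666 |R|=0.98666 →hi
  mid=-1.99612 |R|=0.99612 →hi
  mid=-2.00085 |R|=1.00085 →lo
  mid=-1.99849 |R|=0.99849 →hi
  ...
  [-2.00011,-1.99997] ⇒ x*=-2.0000
Stable set (-2.0000, 0).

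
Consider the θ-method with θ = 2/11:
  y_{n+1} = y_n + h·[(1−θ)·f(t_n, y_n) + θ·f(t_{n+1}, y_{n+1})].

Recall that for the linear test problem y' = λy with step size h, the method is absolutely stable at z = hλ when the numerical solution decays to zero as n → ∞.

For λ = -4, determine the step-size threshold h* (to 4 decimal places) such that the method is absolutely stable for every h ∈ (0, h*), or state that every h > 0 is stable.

Test eqn y'=λy, z=hλ:
  y_{n+1} = y_n + z·[9/11·y_n + 2/11·y_{n+1}] ⇒ (1 − 2/11z)y_{n+1} = (1 + 9/11z)y_n
  ⇒ R(z) = (1 + 9/11z)/(1 − 2/11z).

Need |R(x)|<1, x<0.
x=-1.3: |R|=0.0515
R=−1: 1+9/11x = −1+2/11x ⇒ -7/11x=2 ⇒ x=2/(-7/11)=-3.1429
Confirm numerically:
  x=-2.820: |R|=0.86418 <1
  x=-2.502: |R|=0.71970 <1
  x=-2.044: |R|=0.49019 <1
  x=-3.408: |R|=1.10418 >1
  x=-3.324: |R|=1.07185 >1
So |R|<1 on (-3.1429, 0).

(-3.1429,0); λ=-4 ⇒ h* = (22/7)/4 = 0.7857.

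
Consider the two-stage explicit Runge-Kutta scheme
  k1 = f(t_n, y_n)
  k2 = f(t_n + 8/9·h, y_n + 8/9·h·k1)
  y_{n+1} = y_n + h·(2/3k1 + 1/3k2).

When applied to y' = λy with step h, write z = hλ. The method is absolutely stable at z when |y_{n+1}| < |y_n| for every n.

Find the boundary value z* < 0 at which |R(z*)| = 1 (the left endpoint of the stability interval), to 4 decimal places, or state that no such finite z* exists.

z* = -3.3750.

Set f=λy, z=hλ:
  k1=λy_n ⇒ h·k1=z·y_n;  k2=λ(1+8/9z)y_n ⇒ h·k2=z(1+8/9z)y_n
  y_{n+1}/y_n = 1 + 2/3z + 1/3z(1+8/9z) = 1 + z + 8/27z²
  Hence R(z) = 1 + z + 8/27z².

Need |R(x)|<1, x<0.
x=-1.08: |R|=0.2656
R=1: x+8/27x²=0 ⇒ x=−27/8=-3.3750; min R=1−1/(4·8/27)=0.1562>−1
Confirm numerically:
  x=-3.206: |R|=0.83946 <1
  x=-2.227: |R|=0.24249 <1
  x=-2.197: |R|=0.23317 <1
  x=-2.052: |R|=0.19562 <1
  x=-3.699: |R|=1.35510 >1
  x=-3.597: |R|=1.23660 >1
  x=-3.541: |R|=1.17416 >1
Stable set (-3.3750, 0).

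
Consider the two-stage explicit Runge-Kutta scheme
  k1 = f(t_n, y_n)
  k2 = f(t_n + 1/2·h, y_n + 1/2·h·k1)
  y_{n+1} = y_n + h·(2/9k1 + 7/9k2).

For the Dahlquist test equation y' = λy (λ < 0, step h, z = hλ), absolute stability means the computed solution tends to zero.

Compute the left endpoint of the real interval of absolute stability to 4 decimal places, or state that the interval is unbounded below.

Set f=λy, z=hλ:
  k1=λy_n ⇒ h·k1=z·y_n;  k2=λ(1+1/2z)y_n ⇒ h·k2=z(1+1/2z)y_n
  y_{n+1}/y_n = 1 + 2/9z + 7/9z(1+1/2z) = 1 + z + 7/18z²
  R(z) = 1 + z + 7/18z².

Need |R(x)|<1, x<0.
x=-1.63: |R|=0.4032
R=1: x+7/18x²=0 ⇒ x=−18/7=-2.5714; min R=1−1/(4·7/18)=0.3571>−1
Confirm numerically:
  x=-1.908: |R|=0.50774 <1
  x=-1.692: |R|=0.42134 <1
  x=-1.184: |R|=0.36117 <1
  x=-1.053: |R|=0.37820 <1
  x=-2.942: |R|=1.42397 >1
  x=-2.777: |R|=1.22201 >1
  x=-2.716: |R|=1.15270 >1
Interval (-2.5714, 0).

z* = -2.5714.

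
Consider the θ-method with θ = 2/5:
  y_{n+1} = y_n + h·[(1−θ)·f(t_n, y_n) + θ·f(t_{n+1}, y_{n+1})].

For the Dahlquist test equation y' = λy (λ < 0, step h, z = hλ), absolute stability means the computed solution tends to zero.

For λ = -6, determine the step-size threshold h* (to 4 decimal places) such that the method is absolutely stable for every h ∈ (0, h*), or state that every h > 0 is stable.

With y'=λy (z=hλ):
  y_{n+1} = y_n + z·[3/5·y_n + 2/5·y_{n+1}] ⇒ (1 − 2/5z)y_{n+1} = (1 + 3/5z)y_n
  Hence R(z) = (1 + 3/5z)/(1 − 2/5z).

Need |R(x)|<1, x<0.
x=-1.02: |R|=0.2756
R=−1: 1+3/5x = −1+2/5x ⇒ -1/5x=2 ⇒ x=2/(-1/5)=-10.0000
Confirm numerically:
  x=-9.685: |R|=0.98707 <1
  x=-9.494: |R|=0.97891 <1
  x=-7.260: |R|=0.85963 <1
  x=-6.689: |R|=0.81984 <1
  x=-10.544: |R|=1.02085 >1
  x=-10.104: |R|=1.00413 >1
Stable set (-10.0000, 0).

(-10.0000,0); λ=-6 ⇒ h* = (10)/6 = 1.6667.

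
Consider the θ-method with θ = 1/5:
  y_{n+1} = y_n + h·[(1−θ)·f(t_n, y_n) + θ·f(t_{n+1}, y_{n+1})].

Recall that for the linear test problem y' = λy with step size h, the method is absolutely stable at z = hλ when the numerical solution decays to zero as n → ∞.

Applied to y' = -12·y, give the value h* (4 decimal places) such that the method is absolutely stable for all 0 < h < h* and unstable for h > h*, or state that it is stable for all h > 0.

On y'=λy, z=hλ:
  y_{n+1} = y_n + z·[4/5·y_n + 1/5·y_{n+1}] ⇒ (1 − 1/5z)y_{n+1} = (1 + 4/5z)y_n
  ⇒ R(z) = (1 + 4/5z)/(1 − 1/5z).

Find x<0 with |R(x)|<1.
x=-0.58: |R|=0.4803
R=−1: 1+4/5x = −1+1/5x ⇒ -3/5x=2 ⇒ x=2/(-3/5)=-3.3333
Confirm numerically:
  x=-2.246: |R|=0.54982 <1
  x=-2.046: |R|=0.45189 <1
  x=-1.666: |R|=0.24962 <1
  x=-1.592: |R|=0.20752 <1
  x=-3.825: |R|=1.16714 >1
  x=-3.804: |R|=1.16038 >1
  x=-3.712: |R|=1.13039 >1
Interval (-3.3333, 0).

(-3.3333,0); λ=-12 ⇒ h* = (10/3)/12 = 0.2778.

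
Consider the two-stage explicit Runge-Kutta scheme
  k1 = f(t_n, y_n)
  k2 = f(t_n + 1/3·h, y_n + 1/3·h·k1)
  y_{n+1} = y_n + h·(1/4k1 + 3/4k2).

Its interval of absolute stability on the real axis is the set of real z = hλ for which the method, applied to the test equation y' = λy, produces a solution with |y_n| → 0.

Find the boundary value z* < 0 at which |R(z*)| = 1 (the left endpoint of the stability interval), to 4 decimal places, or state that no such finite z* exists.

z* = -4.0000.

On y'=λy, z=hλ:
  k1=λy_n ⇒ h·k1=z·y_n;  k2=λ(1+1/3z)y_n ⇒ h·k2=z(1+1/3z)y_n
  y_{n+1}/y_n = 1 + 1/4z + 3/4z(1+1/3z) = 1 + z + 1/4z²
  R(z) = 1 + z + 1/4z².

Need |R(x)|<1, x<0.
x=-0.79: |R|=0.3660
R=1: x+1/4x²=0 ⇒ x=−4=-4.0000; min R=1−1/(4·1/4)=0.0000>−1
Confirm numerically:
  x=-3.733: |R|=0.75082 <1
  x=-2.454: |R|=0.05153 <1
  x=-2.094: |R|=0.00221 <1
  x=-2.030: |R|=0.00023 <1
  x=-4.553: |R|=1.62945 >1
  x=-4.053: |R|=1.05370 >1
Stable set (-4.0000, 0).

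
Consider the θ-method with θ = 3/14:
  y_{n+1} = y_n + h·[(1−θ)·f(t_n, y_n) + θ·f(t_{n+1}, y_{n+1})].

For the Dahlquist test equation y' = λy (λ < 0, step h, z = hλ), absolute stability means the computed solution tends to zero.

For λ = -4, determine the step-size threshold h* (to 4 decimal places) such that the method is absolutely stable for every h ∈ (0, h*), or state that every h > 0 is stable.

Set f=λy, z=hλ:
  y_{n+1} = y_n + z·[11/14·y_n + 3/14·y_{n+1}] ⇒ (1 − 3/14z)y_{n+1} = (1 + 11/14z)y_n
  Hence R(z) = (1 + 11/14z)/(1 − 3/14z).

Solve |R(x)|<1 on ℝ⁻.
x=-0.71: |R|=0.3838
R=−1: 1+11/14x = −1+3/14x ⇒ -4/7x=2 ⇒ x=2/(-4/7)=-3.5000
Confirm numerically:
  x=-2.225: |R|=0.50665 <1
  x=-1.732: |R|=0.26318 <1
  x=-1.412: |R|=0.08401 <1
  x=-3.934: |R|=1.13456 >1
  x=-3.805: |R|=1.09601 >1
Interval (-3.5000, 0).

(-3.5000,0); λ=-4 ⇒ h* = (7/2)/4 = 0.8750.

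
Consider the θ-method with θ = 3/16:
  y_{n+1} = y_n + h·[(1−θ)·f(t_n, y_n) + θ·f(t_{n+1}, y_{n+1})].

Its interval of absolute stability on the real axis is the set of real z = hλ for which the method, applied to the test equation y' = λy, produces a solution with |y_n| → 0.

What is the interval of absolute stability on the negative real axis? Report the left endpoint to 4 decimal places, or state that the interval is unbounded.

(-3.2000, 0).

Set f=λy, z=hλ:
  y_{n+1} = y_n + z·[13/16·y_n + 3/16·y_{n+1}] ⇒ (1 − 3/16z)y_{n+1} = (1 + 13/16z)y_n
  Hence R(z) = (1 + 13/16z)/(1 − 3/16z).

Need |R(x)|<1, x<0.
x=-1.77: |R|=0.3290
R=−1: 1+13/16x = −1+3/16x ⇒ -5/8x=2 ⇒ x=2/(-5/8)=-3.2000
Confirm numerically:
  x=-2.601: |R|=0.74835 <1
  x=-1.686: |R|=0.28103 <1
  x=-1.363: |R|=0.08557 <1
  x=-3.613: |R|=1.15388 >1
  x=-3.512: |R|=1.11758 >1
  x=-3.280: |R|=1.03096 >1
So |R|<1 on (-3.2000, 0).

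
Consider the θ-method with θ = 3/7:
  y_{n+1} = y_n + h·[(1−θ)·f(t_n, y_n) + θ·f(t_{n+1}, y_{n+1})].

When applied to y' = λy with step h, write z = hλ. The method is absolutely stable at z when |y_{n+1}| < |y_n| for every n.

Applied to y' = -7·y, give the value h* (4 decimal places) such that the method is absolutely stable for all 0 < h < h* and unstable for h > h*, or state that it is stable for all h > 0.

On y'=λy, z=hλ:
  y_{n+1} = y_n + z·[4/7·y_n + 3/7·y_{n+1}] ⇒ (1 − 3/7z)y_{n+1} = (1 + 4/7z)y_n
  Hence R(z) = (1 + 4/7z)/(1 − 3/7z).

Find x<0 with |R(x)|<1.
x=-0.85: |R|=0.3770
R=−1: 1+4/7x = −1+3/7x ⇒ -1/7x=2 ⇒ x=2/(-1/7)=-14.0000
Confirm numerically:
  x=-11.354: |R|=0.93556 <1
  x=-11.327: |R|=0.93477 <1
  x=-7.642: |R|=0.78754 <1
  x=-7.080: |R|=0.75496 <1
  x=-14.404: |R|=1.00805 >1
  x=-14.313: |R|=1.00627 >1
  x=-14.082: |R|=1.00167 >1
Interval (-14.0000, 0).

(-14.0000,0); λ=-7 ⇒ h* = (14)/7 = 2.0000.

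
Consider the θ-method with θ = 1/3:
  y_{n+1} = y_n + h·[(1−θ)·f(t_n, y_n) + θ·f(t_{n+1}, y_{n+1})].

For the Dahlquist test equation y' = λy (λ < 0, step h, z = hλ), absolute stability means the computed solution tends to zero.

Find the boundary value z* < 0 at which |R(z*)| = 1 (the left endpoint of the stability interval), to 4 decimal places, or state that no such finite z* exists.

Set f=λy, z=hλ:
  y_{n+1} = y_n + z·[2/3·y_n + 1/3·y_{n+1}] ⇒ (1 − 1/3z)y_{n+1} = (1 + 2/3z)y_n
  ⇒ R(z) = (1 + 2/3z)/(1 − 1/3z).

Boundary: |R(x)|=1, x<0.
x=-1.3: |R|=0.0930
R=−1: 1+2/3x = −1+1/3x ⇒ -1/3x=2 ⇒ x=2/(-1/3)=-6.0000
Confirm numerically:
  x=-5.501: |R|=0.94130 <1
  x=-5.185: |R|=0.90043 <1
  x=-3.464: |R|=0.60767 <1
  x=-6.199: |R|=1.02163 >1
  x=-6.139: |R|=1.01521 >1
  x=-6.088: |R|=1.00968 >1
So |R|<1 on (-6.0000, 0).

left endpoint -6.0000.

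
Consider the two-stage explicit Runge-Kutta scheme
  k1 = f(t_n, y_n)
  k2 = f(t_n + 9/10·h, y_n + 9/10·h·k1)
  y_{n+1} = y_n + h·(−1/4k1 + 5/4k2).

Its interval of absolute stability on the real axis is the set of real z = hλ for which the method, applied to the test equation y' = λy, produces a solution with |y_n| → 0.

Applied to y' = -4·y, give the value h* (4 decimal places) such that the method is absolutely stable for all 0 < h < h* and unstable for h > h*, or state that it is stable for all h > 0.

Test eqn y'=λy, z=hλ:
  k1=λy_n ⇒ h·k1=z·y_n;  k2=λ(1+9/10z)y_n ⇒ h·k2=z(1+9/10z)y_n
  y_{n+1}/y_n = 1 − 1/4z + 5/4z(1+9/10z) = 1 + z + 9/8z²
  so R(z) = 1 + z + 9/8z².

Find x<0 with |R(x)|<1.
x=-1.48: |R|=1.9842
R=1: x+9/8x²=0 ⇒ x=−8/9=-0.8889; min R=1−1/(4·9/8)=0.7778>−1
Confirm numerically:
  x=-0.802: |R|=0.92160 <1
  x=-0.776: |R|=0.90145 <1
  x=-0.762: |R|=0.89122 <1
  x=-0.458: |R|=0.77798 <1
  x=-1.290: |R|=1.58211 >1
  x=-1.072: |R|=1.22083 >1
Interval (-0.8889, 0).

(-0.8889,0); λ=-4 ⇒ h* = (8/9)/4 = 0.2222.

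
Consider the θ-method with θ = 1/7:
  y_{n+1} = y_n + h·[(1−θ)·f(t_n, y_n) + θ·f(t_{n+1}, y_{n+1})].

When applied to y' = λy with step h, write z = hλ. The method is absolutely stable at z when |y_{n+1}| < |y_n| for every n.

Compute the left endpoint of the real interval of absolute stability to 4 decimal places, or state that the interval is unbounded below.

left endpoint -2.8000.

On y'=λy, z=hλ:
  y_{n+1} = y_n + z·[6/7·y_n + 1/7·y_{n+1}] ⇒ (1 − 1/7z)y_{n+1} = (1 + 6/7z)y_n
  ⇒ R(z) = (1 + 6/7z)/(1 − 1/7z).

Solve |R(x)|<1 on ℝ⁻.
x=-0.36: |R|=0.6576
R=−1: 1+6/7x = −1+1/7x ⇒ -5/7x=2 ⇒ x=2/(-5/7)=-2.8000
Confirm numerically:
  x=-2.620: |R|=0.90644 <1
  x=-2.474: |R|=0.82795 <1
  x=-1.625: |R|=0.31884 <1
  x=-1.160: |R|=0.00490 <1
  x=-2.887: |R|=1.04400 >1
  x=-2.828: |R|=1.01425 >1
Stable set (-2.8000, 0).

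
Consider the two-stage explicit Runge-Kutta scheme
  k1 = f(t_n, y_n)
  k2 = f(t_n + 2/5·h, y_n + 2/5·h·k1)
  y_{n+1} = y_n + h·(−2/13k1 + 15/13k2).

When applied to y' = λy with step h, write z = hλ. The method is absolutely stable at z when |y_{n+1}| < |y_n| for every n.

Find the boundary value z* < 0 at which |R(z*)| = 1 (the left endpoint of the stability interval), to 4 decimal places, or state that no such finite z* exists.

z* = -2.1667.

Test eqn y'=λy, z=hλ:
  k1=λy_n ⇒ h·k1=z·y_n;  k2=λ(1+2/5z)y_n ⇒ h·k2=z(1+2/5z)y_n
  y_{n+1}/y_n = 1 − 2/13z + 15/13z(1+2/5z) = 1 + z + 6/13z²
  ⇒ R(z) = 1 + z + 6/13z².

Find x<0 with |R(x)|<1.
x=-1.6: |R|=0.5815
R=1: x+6/13x²=0 ⇒ x=−13/6=-2.1667; min R=1−1/(4·6/13)=0.4583>−1
Confirm numerically:
  x=-2.134: |R|=0.96783 <1
  x=-2.060: |R|=0.89858 <1
  x=-1.876: |R|=0.74833 <1
  x=-2.482: |R|=1.36123 >1
  x=-2.225: |R|=1.05990 >1
Stable set (-2.1667, 0).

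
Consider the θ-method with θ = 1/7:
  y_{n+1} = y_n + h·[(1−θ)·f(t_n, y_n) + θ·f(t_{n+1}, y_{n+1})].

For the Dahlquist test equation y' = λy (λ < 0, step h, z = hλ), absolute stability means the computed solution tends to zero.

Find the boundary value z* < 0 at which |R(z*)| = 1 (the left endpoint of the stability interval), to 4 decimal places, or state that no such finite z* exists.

On y'=λy, z=hλ:
  y_{n+1} = y_n + z·[6/7·y_n + 1/7·y_{n+1}] ⇒ (1 − 1/7z)y_{n+1} = (1 + 6/7z)y_n
  Hence R(z) = (1 + 6/7z)/(1 − 1/7z).

Boundary: |R(x)|=1, x<0.
x=-0.96: |R|=0.1558
R=−1: 1+6/7x = −1+1/7x ⇒ -5/7x=2 ⇒ x=2/(-5/7)=-2.8000
Confirm numerically:
  x=-2.436: |R|=0.80712 <1
  x=-2.208: |R|=0.67854 <1
  x=-1.952: |R|=0.52636 <1
  x=-1.213: |R|=0.03385 <1
  x=-3.268: |R|=1.22789 >1
  x=-3.057: |R|=1.12777 >1
  x=-2.971: |R|=1.08575 >1
Stable set (-2.8000, 0).

left endpoint -2.8000.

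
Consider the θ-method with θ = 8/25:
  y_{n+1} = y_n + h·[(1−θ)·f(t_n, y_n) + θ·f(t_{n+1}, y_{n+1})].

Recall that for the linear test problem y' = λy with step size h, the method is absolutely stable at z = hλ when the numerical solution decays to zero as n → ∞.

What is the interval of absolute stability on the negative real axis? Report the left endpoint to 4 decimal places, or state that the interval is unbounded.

With y'=λy (z=hλ):
  y_{n+1} = y_n + z·[17/25·y_n + 8/25·y_{n+1}] ⇒ (1 − 8/25z)y_{n+1} = (1 + 17/25z)y_n
  Hence R(z) = (1 + 17/25z)/(1 − 8/25z).

Find x<0 with |R(x)|<1.
x=-1.53: |R|=0.0271
R=−1: 1+17/25x = −1+8/25x ⇒ -9/25x=2 ⇒ x=2/(-9/25)=-5.5556
Confirm numerically:
  x=-5.336: |R|=0.97081 <1
  x=-4.757: |R|=0.88602 <1
  x=-2.449: |R|=0.37300 <1
  x=-6.044: |R|=1.05993 >1
  x=-5.608: |R|=1.00676 >1
  x=-5.582: |R|=1.00342 >1
So |R|<1 on (-5.5556, 0).

z∈(-5.5556,0).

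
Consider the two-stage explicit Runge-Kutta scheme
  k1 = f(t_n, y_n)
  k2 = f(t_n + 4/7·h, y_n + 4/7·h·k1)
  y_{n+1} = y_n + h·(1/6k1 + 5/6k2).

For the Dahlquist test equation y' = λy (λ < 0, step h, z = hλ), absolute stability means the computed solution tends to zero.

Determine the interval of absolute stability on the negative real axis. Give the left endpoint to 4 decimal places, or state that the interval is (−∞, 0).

(-2.1000, 0).

On y'=λy, z=hλ:
  k1=λy_n ⇒ h·k1=z·y_n;  k2=λ(1+4/7z)y_n ⇒ h·k2=z(1+4/7z)y_n
  y_{n+1}/y_n = 1 + 1/6z + 5/6z(1+4/7z) = 1 + z + 10/21z²
  ⇒ R(z) = 1 + z + 10/21z².

Boundary: |R(x)|=1, x<0.
x=-0.6: |R|=0.5714
R=1: x+10/21x²=0 ⇒ x=−21/10=-2.1000; min R=1−1/(4·10/21)=0.4750>−1
Confirm numerically:
  x=-2.040: |R|=0.94171 <1
  x=-1.993: |R|=0.89845 <1
  x=-1.277: |R|=0.49954 <1
  x=-1.029: |R|=0.47521 <1
  x=-2.679: |R|=1.73864 >1
  x=-2.444: |R|=1.40035 >1
So |R|<1 on (-2.1000, 0).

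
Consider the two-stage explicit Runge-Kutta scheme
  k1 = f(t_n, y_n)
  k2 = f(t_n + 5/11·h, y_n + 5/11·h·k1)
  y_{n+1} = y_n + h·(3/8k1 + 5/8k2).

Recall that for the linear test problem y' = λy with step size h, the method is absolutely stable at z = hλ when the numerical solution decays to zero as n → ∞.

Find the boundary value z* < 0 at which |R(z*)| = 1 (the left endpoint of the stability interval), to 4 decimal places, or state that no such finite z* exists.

left endpoint -3.5200.

On y'=λy, z=hλ:
  k1=λy_n ⇒ h·k1=z·y_n;  k2=λ(1+5/11z)y_n ⇒ h·k2=z(1+5/11z)y_n
  y_{n+1}/y_n = 1 + 3/8z + 5/8z(1+5/11z) = 1 + z + 25/88z²
  so R(z) = 1 + z + 25/88z².

Boundary: |R(x)|=1, x<0.
x=-0.66: |R|=0.4637
R=1: x+25/88x²=0 ⇒ x=−88/25=-3.5200; min R=1−1/(4·25/88)=0.1200>−1
Confirm numerically:
  x=-3.389: |R|=0.87388 <1
  x=-2.986: |R|=0.54701 <1
  x=-2.329: |R|=0.21198 <1
  x=-1.974: |R|=0.13301 <1
  x=-4.112: |R|=1.69156 >1
  x=-3.551: |R|=1.03127 >1
Stable set (-3.5200, 0).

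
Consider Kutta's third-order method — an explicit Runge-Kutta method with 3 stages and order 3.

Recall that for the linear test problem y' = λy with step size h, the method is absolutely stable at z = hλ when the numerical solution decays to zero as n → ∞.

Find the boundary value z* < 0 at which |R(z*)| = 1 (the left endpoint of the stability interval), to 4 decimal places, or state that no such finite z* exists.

On y'=λy, z=hλ:
  order 3, 3-stage ⇒ R(z)=1+z+z^2/2+z^3/6
  (e.g. R(-1.39)=0.12845, |R|=0.12845)

Need |R(x)|<1, x<0.
x=-1.39: |R|=0.1284
|R(-2.9)|=1.7598 |R(-0.98)|=0.3433 |R(-0.57)|=0.5616
Bisect:
  x_lo=-3.0543 |R|=2.1386  x_hi=-0.3864 |R|=0.6786
  mid=-1.72034 |R|=0.08913 →hi
  mid=-2.38730 |R|=0.80532 →hi
  mid=-2.72078 |R|=1.37629 →lo
  mid=-2.55404 |R|=1.06920 →lo
  mid=-2.47067 |R|=0.93215 →hi
  mid=-2.51236 |R|=0.99936 →hi
  mid=-2.53320 |R|=1.03395 →lo
  mid=-2.52278 |R|=1.01657 →lo
  mid=-2.51757 |R|=1.00795 →lo
  mid=-2.51496 |R|=1.00365 →lo
  ...
  [-2.51285,-2.51268] ⇒ x*=-2.5127
So |R|<1 on (-2.5127, 0).

left endpoint -2.5127.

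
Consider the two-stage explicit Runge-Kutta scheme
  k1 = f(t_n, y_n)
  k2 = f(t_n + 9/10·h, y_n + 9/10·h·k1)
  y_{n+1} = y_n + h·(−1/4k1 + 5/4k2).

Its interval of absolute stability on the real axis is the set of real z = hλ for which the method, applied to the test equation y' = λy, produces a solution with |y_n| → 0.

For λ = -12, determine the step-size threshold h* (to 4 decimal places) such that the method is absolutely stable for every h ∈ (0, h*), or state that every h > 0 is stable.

On y'=λy, z=hλ:
  k1=λy_n ⇒ h·k1=z·y_n;  k2=λ(1+9/10z)y_n ⇒ h·k2=z(1+9/10z)y_n
  y_{n+1}/y_n = 1 − 1/4z + 5/4z(1+9/10z) = 1 + z + 9/8z²
  Hence R(z) = 1 + z + 9/8z².

Solve |R(x)|<1 on ℝ⁻.
x=-1.74: |R|=2.6661
R=1: x+9/8x²=0 ⇒ x=−8/9=-0.8889; min R=1−1/(4·9/8)=0.7778>−1
Confirm numerically:
  x=-0.749: |R|=0.88213 <1
  x=-0.661: |R|=0.83054 <1
  x=-0.634: |R|=0.81820 <1
  x=-0.455: |R|=0.77790 <1
  x=-1.245: |R|=1.49878 >1
  x=-1.242: |R|=1.49338 >1
  x=-0.931: |R|=1.04411 >1
Stable set (-0.8889, 0).

(-0.8889,0); λ=-12 ⇒ h* = (8/9)/12 = 0.0741.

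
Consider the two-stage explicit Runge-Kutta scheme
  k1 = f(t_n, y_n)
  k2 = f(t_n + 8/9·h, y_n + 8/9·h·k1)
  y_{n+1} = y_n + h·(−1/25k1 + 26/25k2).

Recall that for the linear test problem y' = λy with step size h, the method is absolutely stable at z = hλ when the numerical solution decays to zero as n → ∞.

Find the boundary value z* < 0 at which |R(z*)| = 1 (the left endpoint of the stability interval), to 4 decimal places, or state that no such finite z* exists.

Test eqn y'=λy, z=hλ:
  k1=λy_n ⇒ h·k1=z·y_n;  k2=λ(1+8/9z)y_n ⇒ h·k2=z(1+8/9z)y_n
  y_{n+1}/y_n = 1 − 1/25z + 26/25z(1+8/9z) = 1 + z + 208/225z²
  so R(z) = 1 + z + 208/225z².

Find x<0 with |R(x)|<1.
x=-1.76: |R|=2.1036
R=1: x+208/225x²=0 ⇒ x=−225/208=-1.0817; min R=1−1/(4·208/225)=0.7296>−1
Confirm numerically:
  x=-0.978: |R|=0.90622 <1
  x=-0.857: |R|=0.82196 <1
  x=-0.478: |R|=0.73322 <1
  x=-1.582: |R|=1.73163 >1
  x=-1.440: |R|=1.47693 >1
  x=-1.436: |R|=1.47029 >1
So |R|<1 on (-1.0817, 0).

z* = -1.0817.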